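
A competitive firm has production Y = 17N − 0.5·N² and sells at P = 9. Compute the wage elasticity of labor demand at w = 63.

From P·MP_N = w with MP_N = 17 − N, labor demand is N(w) = 17 − w/9.
dN/dw = −1/(9) = -1/9.
At w = 63, N = 10, so ε = (dN/dw)·(w/N) = (-1/9)·(63/10) = -0.7.

ε = -0.7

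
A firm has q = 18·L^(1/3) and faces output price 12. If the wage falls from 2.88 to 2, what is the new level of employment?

L* = 216

From P·MP_L = w with MP_L = 6·L^(-2/3), the labor demand is L(w) = (72/w)^(3/2).
At w = 2.88: L = 125. At w = 2: L = 216.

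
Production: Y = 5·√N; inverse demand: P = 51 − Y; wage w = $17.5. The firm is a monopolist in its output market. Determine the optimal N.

Marginal revenue from the inverse demand is MR = 51 − 2Y.
The marginal product is MP_N = 2.5·N^(-1/2).
A monopolist hires until marginal revenue product equals the wage: MR·MP_N = w.
At N, Y = 5·√N. Substituting and solving: (51 − 10·√N)·2.5·N^(-1/2) = 17.5 gives N = 9.

N* = 9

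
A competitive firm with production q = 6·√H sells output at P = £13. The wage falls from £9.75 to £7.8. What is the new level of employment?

From P·MP_H = w with MP_H = 3·H^(-1/2), the labor demand is H(w) = (39/w)^(2).
At w = 9.75: H = 16. At w = 7.8: H = 25.

H* = 25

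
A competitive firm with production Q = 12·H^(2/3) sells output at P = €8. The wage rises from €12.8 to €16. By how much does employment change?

ΔH = -61

From P·MP_H = w with MP_H = 8·H^(-1/3), the labor demand is H(w) = (64/w)^(3).
At w = 12.8: H = 125. At w = 16: H = 64.
ΔH = 64 − 125 = -61.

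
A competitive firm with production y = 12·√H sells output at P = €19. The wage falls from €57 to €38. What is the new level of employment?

From P·MP_H = w with MP_H = 6·H^(-1/2), the labor demand is H(w) = (114/w)^(2).
At w = 57: H = 4. At w = 38: H = 9.

H* = 9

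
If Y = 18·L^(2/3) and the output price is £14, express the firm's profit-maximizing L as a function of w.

MP_L = (2/3)·18·L^(-1/3) = 12·L^(-1/3).
Setting P·MP_L = w: 168·L^(-1/3) = w.
Solving for L: L^(-1/3) = w/168, so L = (168/w)^(3).

L(w) = 4741632/w³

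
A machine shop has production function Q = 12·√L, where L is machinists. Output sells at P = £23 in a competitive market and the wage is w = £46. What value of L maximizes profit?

MP_L = (1/2)·12·L^(-1/2) = 6·L^(-1/2).
Profit maximization for a price taker requires P·MP_L = w: 23·6·L^(-1/2) = 46.
So L^(-1/2) = 1/3, which gives L = 9.

L* = 9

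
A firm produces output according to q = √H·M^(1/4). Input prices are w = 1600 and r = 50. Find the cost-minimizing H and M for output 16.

H* = 16, M* = 256

Cost minimization requires the marginal rate of technical substitution to equal the input-price ratio: MP_H/MP_M = w/r.
Here MP_H/MP_M = (1/2)·(M/H)/(1/4) = 2·(M/H). Setting this equal to 1600/50 = 32 gives M = 16H.
Substituting into q = 16: H^(1/2)·(16H)^(1/4) = 16.
Solving, H = 16 and M = 256.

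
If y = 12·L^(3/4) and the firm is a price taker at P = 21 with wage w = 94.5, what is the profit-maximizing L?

MP_L = (3/4)·12·L^(-1/4) = 9·L^(-1/4).
Profit maximization for a price taker requires P·MP_L = w: 21·9·L^(-1/4) = 94.5.
So L^(-1/4) = 0.5, which gives L = 16.

L* = 16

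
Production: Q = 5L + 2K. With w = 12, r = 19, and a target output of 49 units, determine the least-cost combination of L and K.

The inputs are perfect substitutes, so the firm uses whichever has the lower cost per unit of output.
Cost per unit of output via L is w/5 = 2.4; via K it is r/2 = 9.5. L is cheaper.
Producing Q = 49 with L alone: L = 9.8, K = 0.

L* = 9.8, K* = 0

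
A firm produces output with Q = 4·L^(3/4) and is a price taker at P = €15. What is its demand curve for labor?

MP_L = (3/4)·4·L^(-1/4) = 3·L^(-1/4).
Setting P·MP_L = w: 45·L^(-1/4) = w.
Solving for L: L^(-1/4) = w/45, so L = (45/w)^(4).

L(w) = 4100625/w^(4)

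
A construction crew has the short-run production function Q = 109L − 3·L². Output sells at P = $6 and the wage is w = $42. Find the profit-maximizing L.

The marginal product of L is MP_L = 109 − 6L.
A price-taking firm hires until the value of the marginal product equals the wage: P·MP_L = w, so 6·(109 − 6L) = 42.
Then 109 − 6L = 7, giving L = 17.

L* = 17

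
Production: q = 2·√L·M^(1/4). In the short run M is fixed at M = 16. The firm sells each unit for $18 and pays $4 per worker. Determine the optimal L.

L* = 81

With M = 16, MP_L = (1/2)·2·L^(-1/2)·16^(1/4) = 2·L^(-1/2).
Profit maximization for a price taker requires P·MP_L = w: 18·2·L^(-1/2) = 4.
So L^(-1/2) = 1/9, which gives L = 81.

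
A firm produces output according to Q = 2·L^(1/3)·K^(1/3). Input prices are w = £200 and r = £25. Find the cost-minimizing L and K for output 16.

Cost minimization requires the marginal rate of technical substitution to equal the input-price ratio: MP_L/MP_K = w/r.
Here MP_L/MP_K = (1/3)·(K/L)/(1/3) = (K/L). Setting this equal to 200/25 = 8 gives K = 8L.
Substituting into Q = 16: 2·L^(1/3)·(8L)^(1/3) = 16.
Solving, L = 8 and K = 64.

L* = 8, K* = 64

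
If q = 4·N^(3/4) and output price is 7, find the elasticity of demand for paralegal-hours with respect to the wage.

MP_N = (3/4)·4·N^(-1/4), so P·MP_N = w gives 21·N^(-1/4) = w.
Solving, N(w) = (21/w)^(4). This is a constant-elasticity form: N ∝ w^(−4), so ε = −4.

ε = -4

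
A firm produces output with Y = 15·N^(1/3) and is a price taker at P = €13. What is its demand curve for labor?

N(w) = (65/w)^(3/2)

MP_N = (1/3)·15·N^(-2/3) = 5·N^(-2/3).
Setting P·MP_N = w: 65·N^(-2/3) = w.
Solving for N: N^(-2/3) = w/65, so N = (65/w)^(3/2).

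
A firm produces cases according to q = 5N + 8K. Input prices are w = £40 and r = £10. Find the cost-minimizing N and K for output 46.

The inputs are perfect substitutes, so the firm uses whichever has the lower cost per unit of output.
Cost per unit of output via N is w/5 = 8; via K it is r/8 = 1.25. K is cheaper.
Producing q = 46 with K alone: N = 0, K = 5.75.

N* = 0, K* = 5.75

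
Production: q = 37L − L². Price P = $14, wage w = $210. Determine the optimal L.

The marginal product of L is MP_L = 37 − 2L.
A price-taking firm hires until the value of the marginal product equals the wage: P·MP_L = w, so 14·(37 − 2L) = 210.
Then 37 − 2L = 15, giving L = 11.

L* = 11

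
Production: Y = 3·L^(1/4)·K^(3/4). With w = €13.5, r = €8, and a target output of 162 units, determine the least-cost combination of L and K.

L* = 16, K* = 81

Cost minimization requires the marginal rate of technical substitution to equal the input-price ratio: MP_L/MP_K = w/r.
Here MP_L/MP_K = (1/4)·(K/L)/(3/4) = (1/3)·(K/L). Setting this equal to 13.5/8 = 1.6875 gives K = 5.0625L.
Substituting into Y = 162: 3·L^(1/4)·(5.0625L)^(3/4) = 162.
Solving, L = 16 and K = 81.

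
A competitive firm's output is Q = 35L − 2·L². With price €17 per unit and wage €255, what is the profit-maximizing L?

The marginal product of L is MP_L = 35 − 4L.
A price-taking firm hires until the value of the marginal product equals the wage: P·MP_L = w, so 17·(35 − 4L) = 255.
Then 35 − 4L = 15, giving L = 5.

L* = 5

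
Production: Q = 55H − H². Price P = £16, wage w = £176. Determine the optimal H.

The marginal product of H is MP_H = 55 − 2H.
A price-taking firm hires until the value of the marginal product equals the wage: P·MP_H = w, so 16·(55 − 2H) = 176.
Then 55 − 2H = 11, giving H = 22.

H* = 22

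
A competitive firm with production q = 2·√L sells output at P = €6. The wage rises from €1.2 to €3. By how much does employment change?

ΔL = -21

From P·MP_L = w with MP_L = L^(-1/2), the labor demand is L(w) = (6/w)^(2).
At w = 1.2: L = 25. At w = 3: L = 4.
ΔL = 4 − 25 = -21.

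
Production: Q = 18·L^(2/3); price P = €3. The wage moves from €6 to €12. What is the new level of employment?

L* = 27

From P·MP_L = w with MP_L = 12·L^(-1/3), the labor demand is L(w) = (36/w)^(3).
At w = 6: L = 216. At w = 12: L = 27.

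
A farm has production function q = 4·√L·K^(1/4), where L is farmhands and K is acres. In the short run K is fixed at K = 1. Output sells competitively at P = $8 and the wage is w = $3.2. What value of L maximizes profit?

L* = 25

With K = 1, MP_L = (1/2)·4·L^(-1/2)·1^(1/4) = 2·L^(-1/2).
Profit maximization for a price taker requires P·MP_L = w: 8·2·L^(-1/2) = 3.2.
So L^(-1/2) = 0.2, which gives L = 25.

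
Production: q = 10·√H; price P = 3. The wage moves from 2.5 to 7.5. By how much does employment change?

From P·MP_H = w with MP_H = 5·H^(-1/2), the labor demand is H(w) = (15/w)^(2).
At w = 2.5: H = 36. At w = 7.5: H = 4.
ΔH = 4 − 36 = -32.

ΔH = -32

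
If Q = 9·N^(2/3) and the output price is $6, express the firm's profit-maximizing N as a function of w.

MP_N = (2/3)·9·N^(-1/3) = 6·N^(-1/3).
Setting P·MP_N = w: 36·N^(-1/3) = w.
Solving for N: N^(-1/3) = w/36, so N = (36/w)^(3).

N(w) = 46656/w³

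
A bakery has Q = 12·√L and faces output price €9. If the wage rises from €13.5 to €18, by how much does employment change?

From P·MP_L = w with MP_L = 6·L^(-1/2), the labor demand is L(w) = (54/w)^(2).
At w = 13.5: L = 16. At w = 18: L = 9.
ΔL = 9 − 16 = -7.

ΔL = -7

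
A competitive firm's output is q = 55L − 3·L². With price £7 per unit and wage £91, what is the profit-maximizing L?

The marginal product of L is MP_L = 55 − 6L.
A price-taking firm hires until the value of the marginal product equals the wage: P·MP_L = w, so 7·(55 − 6L) = 91.
Then 55 − 6L = 13, giving L = 7.

L* = 7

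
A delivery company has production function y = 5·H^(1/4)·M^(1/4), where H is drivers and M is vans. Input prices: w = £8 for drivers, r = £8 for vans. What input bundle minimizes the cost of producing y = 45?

Cost minimization requires the marginal rate of technical substitution to equal the input-price ratio: MP_H/MP_M = w/r.
Here MP_H/MP_M = (1/4)·(M/H)/(1/4) = (M/H). Setting this equal to 8/8 = 1 gives M = H.
Substituting into y = 45: 5·H^(1/4)·(H)^(1/4) = 45.
Solving, H = 81 and M = 81.

H* = 81, M* = 81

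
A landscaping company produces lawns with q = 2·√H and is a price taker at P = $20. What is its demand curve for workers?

H(w) = 400/w²

MP_H = (1/2)·2·H^(-1/2) = H^(-1/2).
Setting P·MP_H = w: 20·H^(-1/2) = w.
Solving for H: H^(-1/2) = w/20, so H = (20/w)^(2).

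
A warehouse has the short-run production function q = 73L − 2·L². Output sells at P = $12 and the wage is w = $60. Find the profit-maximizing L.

The marginal product of L is MP_L = 73 − 4L.
A price-taking firm hires until the value of the marginal product equals the wage: P·MP_L = w, so 12·(73 − 4L) = 60.
Then 73 − 4L = 5, giving L = 17.

L* = 17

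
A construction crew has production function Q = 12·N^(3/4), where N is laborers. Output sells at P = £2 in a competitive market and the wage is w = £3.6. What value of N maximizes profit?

MP_N = (3/4)·12·N^(-1/4) = 9·N^(-1/4).
Profit maximization for a price taker requires P·MP_N = w: 2·9·N^(-1/4) = 3.6.
So N^(-1/4) = 0.2, which gives N = 625.

N* = 625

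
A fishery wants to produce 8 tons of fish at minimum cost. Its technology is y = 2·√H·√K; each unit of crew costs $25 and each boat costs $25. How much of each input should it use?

H* = 4, K* = 4

Cost minimization requires the marginal rate of technical substitution to equal the input-price ratio: MP_H/MP_K = w/r.
Here MP_H/MP_K = (1/2)·(K/H)/(1/2) = (K/H). Setting this equal to 25/25 = 1 gives K = H.
Substituting into y = 8: 2·H^(1/2)·(H)^(1/2) = 8.
Solving, H = 4 and K = 4.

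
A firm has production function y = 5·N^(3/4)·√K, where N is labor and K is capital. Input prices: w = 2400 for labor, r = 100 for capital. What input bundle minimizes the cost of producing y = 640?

Cost minimization requires the marginal rate of technical substitution to equal the input-price ratio: MP_N/MP_K = w/r.
Here MP_N/MP_K = (3/4)·(K/N)/(1/2) = 1.5·(K/N). Setting this equal to 2400/100 = 24 gives K = 16N.
Substituting into y = 640: 5·N^(3/4)·(16N)^(1/2) = 640.
Solving, N = 16 and K = 256.

N* = 16, K* = 256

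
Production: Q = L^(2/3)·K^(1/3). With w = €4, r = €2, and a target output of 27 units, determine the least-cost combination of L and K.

L* = 27, K* = 27

Cost minimization requires the marginal rate of technical substitution to equal the input-price ratio: MP_L/MP_K = w/r.
Here MP_L/MP_K = (2/3)·(K/L)/(1/3) = 2·(K/L). Setting this equal to 4/2 = 2 gives K = L.
Substituting into Q = 27: L^(2/3)·(L)^(1/3) = 27.
Solving, L = 27 and K = 27.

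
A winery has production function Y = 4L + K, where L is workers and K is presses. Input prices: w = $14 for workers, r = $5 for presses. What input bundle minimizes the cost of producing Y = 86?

L* = 21.5, K* = 0

The inputs are perfect substitutes, so the firm uses whichever has the lower cost per unit of output.
Cost per unit of output via L is 3.5; via K it is 5. L is cheaper.
Producing Y = 86 with L alone: L = 21.5, K = 0.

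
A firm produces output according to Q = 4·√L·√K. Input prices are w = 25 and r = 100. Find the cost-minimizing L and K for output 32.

L* = 16, K* = 4

Cost minimization requires the marginal rate of technical substitution to equal the input-price ratio: MP_L/MP_K = w/r.
Here MP_L/MP_K = (1/2)·(K/L)/(1/2) = (K/L). Setting this equal to 25/100 = 0.25 gives K = 0.25L.
Substituting into Q = 32: 4·L^(1/2)·(0.25L)^(1/2) = 32.
Solving, L = 16 and K = 4.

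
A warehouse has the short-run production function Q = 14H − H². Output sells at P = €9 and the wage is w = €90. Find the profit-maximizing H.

The marginal product of H is MP_H = 14 − 2H.
A price-taking firm hires until the value of the marginal product equals the wage: P·MP_H = w, so 9·(14 − 2H) = 90.
Then 14 − 2H = 10, giving H = 2.

H* = 2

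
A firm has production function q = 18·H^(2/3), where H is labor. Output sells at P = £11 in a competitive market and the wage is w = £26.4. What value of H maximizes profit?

MP_H = (2/3)·18·H^(-1/3) = 12·H^(-1/3).
Profit maximization for a price taker requires P·MP_H = w: 11·12·H^(-1/3) = 26.4.
So H^(-1/3) = 0.2, which gives H = 125.

H* = 125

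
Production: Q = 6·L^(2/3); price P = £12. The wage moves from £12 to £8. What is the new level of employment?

L* = 216

From P·MP_L = w with MP_L = 4·L^(-1/3), the labor demand is L(w) = (48/w)^(3).
At w = 12: L = 64. At w = 8: L = 216.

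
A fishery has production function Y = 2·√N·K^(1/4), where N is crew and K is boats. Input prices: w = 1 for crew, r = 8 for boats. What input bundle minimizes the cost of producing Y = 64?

Cost minimization requires the marginal rate of technical substitution to equal the input-price ratio: MP_N/MP_K = w/r.
Here MP_N/MP_K = (1/2)·(K/N)/(1/4) = 2·(K/N). Setting this equal to 1/8 = 0.125 gives K = 0.0625N.
Substituting into Y = 64: 2·N^(1/2)·(0.0625N)^(1/4) = 64.
Solving, N = 256 and K = 16.

N* = 256, K* = 16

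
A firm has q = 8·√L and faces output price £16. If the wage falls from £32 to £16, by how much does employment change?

ΔL = 12

From P·MP_L = w with MP_L = 4·L^(-1/2), the labor demand is L(w) = (64/w)^(2).
At w = 32: L = 4. At w = 16: L = 16.
ΔL = 16 − 4 = 12.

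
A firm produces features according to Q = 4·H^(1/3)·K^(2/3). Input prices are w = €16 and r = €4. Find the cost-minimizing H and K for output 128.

Cost minimization requires the marginal rate of technical substitution to equal the input-price ratio: MP_H/MP_K = w/r.
Here MP_H/MP_K = (1/3)·(K/H)/(2/3) = 0.5·(K/H). Setting this equal to 16/4 = 4 gives K = 8H.
Substituting into Q = 128: 4·H^(1/3)·(8H)^(2/3) = 128.
Solving, H = 8 and K = 64.

H* = 8, K* = 64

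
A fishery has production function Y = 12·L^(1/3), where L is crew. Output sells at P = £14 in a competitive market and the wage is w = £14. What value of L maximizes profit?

MP_L = (1/3)·12·L^(-2/3) = 4·L^(-2/3).
Profit maximization for a price taker requires P·MP_L = w: 14·4·L^(-2/3) = 14.
So L^(-2/3) = 0.25, which gives L = 8.

L* = 8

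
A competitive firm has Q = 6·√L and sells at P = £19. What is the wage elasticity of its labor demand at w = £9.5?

MP_L = (1/2)·6·L^(-1/2), so P·MP_L = w gives 57·L^(-1/2) = w.
Solving, L(w) = (57/w)^(2). This is a constant-elasticity form: L ∝ w^(−2), so ε = −2.

ε = -2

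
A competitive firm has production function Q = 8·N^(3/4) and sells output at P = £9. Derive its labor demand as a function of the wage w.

N(w) = 8503056/w^(4)

MP_N = (3/4)·8·N^(-1/4) = 6·N^(-1/4).
Setting P·MP_N = w: 54·N^(-1/4) = w.
Solving for N: N^(-1/4) = w/54, so N = (54/w)^(4).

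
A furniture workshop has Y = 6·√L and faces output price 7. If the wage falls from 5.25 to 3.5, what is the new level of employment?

L* = 36

From P·MP_L = w with MP_L = 3·L^(-1/2), the labor demand is L(w) = (21/w)^(2).
At w = 5.25: L = 16. At w = 3.5: L = 36.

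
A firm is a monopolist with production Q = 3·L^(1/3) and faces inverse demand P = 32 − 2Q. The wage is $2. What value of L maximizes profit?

L* = 8

Marginal revenue from the inverse demand is MR = 32 − 4Q.
The marginal product is MP_L = L^(-2/3).
A monopolist hires until marginal revenue product equals the wage: MR·MP_L = w.
At L, Q = 3·L^(1/3). Substituting and solving: (32 − 12·L^(1/3))·L^(-2/3) = 2 gives L = 8.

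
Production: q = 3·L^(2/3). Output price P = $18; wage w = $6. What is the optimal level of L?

MP_L = (2/3)·3·L^(-1/3) = 2·L^(-1/3).
Profit maximization for a price taker requires P·MP_L = w: 18·2·L^(-1/3) = 6.
So L^(-1/3) = 1/6, which gives L = 216.

L* = 216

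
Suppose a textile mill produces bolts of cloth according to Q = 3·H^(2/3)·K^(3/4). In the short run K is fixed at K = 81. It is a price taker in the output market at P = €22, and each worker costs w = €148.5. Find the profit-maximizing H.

With K = 81, MP_H = (2/3)·3·H^(-1/3)·81^(3/4) = 54·H^(-1/3).
Profit maximization for a price taker requires P·MP_H = w: 22·54·H^(-1/3) = 148.5.
So H^(-1/3) = 0.125, which gives H = 512.

H* = 512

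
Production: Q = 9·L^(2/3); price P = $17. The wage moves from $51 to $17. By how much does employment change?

From P·MP_L = w with MP_L = 6·L^(-1/3), the labor demand is L(w) = (102/w)^(3).
At w = 51: L = 8. At w = 17: L = 216.
ΔL = 216 − 8 = 208.

ΔL = 208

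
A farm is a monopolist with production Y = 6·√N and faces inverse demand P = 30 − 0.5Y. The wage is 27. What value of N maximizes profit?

N* = 4

Marginal revenue from the inverse demand is MR = 30 − Y.
The marginal product is MP_N = 3·N^(-1/2).
A monopolist hires until marginal revenue product equals the wage: MR·MP_N = w.
At N, Y = 6·√N. Substituting and solving: (30 − 6·√N)·3·N^(-1/2) = 27 gives N = 4.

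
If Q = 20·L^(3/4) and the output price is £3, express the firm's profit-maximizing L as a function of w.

L(w) = 4100625/w^(4)

MP_L = (3/4)·20·L^(-1/4) = 15·L^(-1/4).
Setting P·MP_L = w: 45·L^(-1/4) = w.
Solving for L: L^(-1/4) = w/45, so L = (45/w)^(4).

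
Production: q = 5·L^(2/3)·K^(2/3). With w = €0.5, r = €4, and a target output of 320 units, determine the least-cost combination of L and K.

Cost minimization requires the marginal rate of technical substitution to equal the input-price ratio: MP_L/MP_K = w/r.
Here MP_L/MP_K = (2/3)·(K/L)/(2/3) = (K/L). Setting this equal to 0.5/4 = 0.125 gives K = 0.125L.
Substituting into q = 320: 5·L^(2/3)·(0.125L)^(2/3) = 320.
Solving, L = 64 and K = 8.

L* = 64, K* = 8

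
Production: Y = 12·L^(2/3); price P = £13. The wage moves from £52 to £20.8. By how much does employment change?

From P·MP_L = w with MP_L = 8·L^(-1/3), the labor demand is L(w) = (104/w)^(3).
At w = 52: L = 8. At w = 20.8: L = 125.
ΔL = 125 − 8 = 117.

ΔL = 117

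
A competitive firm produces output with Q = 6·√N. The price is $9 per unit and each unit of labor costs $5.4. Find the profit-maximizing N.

N* = 25

MP_N = (1/2)·6·N^(-1/2) = 3·N^(-1/2).
Profit maximization for a price taker requires P·MP_N = w: 9·3·N^(-1/2) = 5.4.
So N^(-1/2) = 0.2, which gives N = 25.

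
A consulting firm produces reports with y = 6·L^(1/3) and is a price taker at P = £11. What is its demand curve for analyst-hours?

L(w) = (22/w)^(3/2)

MP_L = (1/3)·6·L^(-2/3) = 2·L^(-2/3).
Setting P·MP_L = w: 22·L^(-2/3) = w.
Solving for L: L^(-2/3) = w/22, so L = (22/w)^(3/2).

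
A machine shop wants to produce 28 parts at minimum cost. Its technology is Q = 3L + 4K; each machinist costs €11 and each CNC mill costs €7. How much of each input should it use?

L* = 0, K* = 7

The inputs are perfect substitutes, so the firm uses whichever has the lower cost per unit of output.
Cost per unit of output via L is w/3 = 11/3; via K it is r/4 = 1.75. K is cheaper.
Producing Q = 28 with K alone: L = 0, K = 7.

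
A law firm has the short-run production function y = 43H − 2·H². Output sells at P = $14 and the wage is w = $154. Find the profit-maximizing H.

H* = 8

The marginal product of H is MP_H = 43 − 4H.
A price-taking firm hires until the value of the marginal product equals the wage: P·MP_H = w, so 14·(43 − 4H) = 154.
Then 43 − 4H = 11, giving H = 8.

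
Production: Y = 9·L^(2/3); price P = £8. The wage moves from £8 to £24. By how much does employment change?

ΔL = -208

From P·MP_L = w with MP_L = 6·L^(-1/3), the labor demand is L(w) = (48/w)^(3).
At w = 8: L = 216. At w = 24: L = 8.
ΔL = 8 − 216 = -208.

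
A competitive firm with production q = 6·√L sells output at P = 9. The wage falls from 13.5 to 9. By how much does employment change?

From P·MP_L = w with MP_L = 3·L^(-1/2), the labor demand is L(w) = (27/w)^(2).
At w = 13.5: L = 4. At w = 9: L = 9.
ΔL = 9 − 4 = 5.

ΔL = 5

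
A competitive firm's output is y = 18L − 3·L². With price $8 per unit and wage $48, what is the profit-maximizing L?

The marginal product of L is MP_L = 18 − 6L.
A price-taking firm hires until the value of the marginal product equals the wage: P·MP_L = w, so 8·(18 − 6L) = 48.
Then 18 − 6L = 6, giving L = 2.

L* = 2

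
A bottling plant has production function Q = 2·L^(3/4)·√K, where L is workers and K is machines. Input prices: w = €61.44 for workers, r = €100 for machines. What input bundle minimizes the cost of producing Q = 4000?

L* = 625, K* = 256

Cost minimization requires the marginal rate of technical substitution to equal the input-price ratio: MP_L/MP_K = w/r.
Here MP_L/MP_K = (3/4)·(K/L)/(1/2) = 1.5·(K/L). Setting this equal to 61.44/100 = 0.6144 gives K = 0.4096L.
Substituting into Q = 4000: 2·L^(3/4)·(0.4096L)^(1/2) = 4000.
Solving, L = 625 and K = 256.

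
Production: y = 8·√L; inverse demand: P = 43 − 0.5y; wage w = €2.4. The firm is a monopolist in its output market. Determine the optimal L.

Marginal revenue from the inverse demand is MR = 43 − y.
The marginal product is MP_L = 4·L^(-1/2).
A monopolist hires until marginal revenue product equals the wage: MR·MP_L = w.
At L, y = 8·√L. Substituting and solving: (43 − 8·√L)·4·L^(-1/2) = 2.4 gives L = 25.

L* = 25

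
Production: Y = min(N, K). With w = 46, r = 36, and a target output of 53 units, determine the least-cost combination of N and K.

N* = 53, K* = 53

With a fixed-proportions technology, the cost-minimizing bundle uses no slack in either input: N = K = Y.
So N = 53 and K = 53.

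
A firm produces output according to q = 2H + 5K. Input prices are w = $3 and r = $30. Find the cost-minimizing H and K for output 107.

The inputs are perfect substitutes, so the firm uses whichever has the lower cost per unit of output.
Cost per unit of output via H is w/2 = 1.5; via K it is r/5 = 6. H is cheaper.
Producing q = 107 with H alone: H = 53.5, K = 0.

H* = 53.5, K* = 0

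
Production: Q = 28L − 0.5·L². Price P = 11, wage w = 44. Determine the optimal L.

The marginal product of L is MP_L = 28 − L.
A price-taking firm hires until the value of the marginal product equals the wage: P·MP_L = w, so 11·(28 − L) = 44.
Then 28 − L = 4, giving L = 24.

L* = 24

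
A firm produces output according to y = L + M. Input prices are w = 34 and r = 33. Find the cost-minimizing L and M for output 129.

The inputs are perfect substitutes, so the firm uses whichever has the lower cost per unit of output.
Cost per unit of output via L is 34; via M it is 33. M is cheaper.
Producing y = 129 with M alone: L = 0, M = 129.

L* = 0, M* = 129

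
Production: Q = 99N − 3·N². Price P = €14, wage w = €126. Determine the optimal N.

The marginal product of N is MP_N = 99 − 6N.
A price-taking firm hires until the value of the marginal product equals the wage: P·MP_N = w, so 14·(99 − 6N) = 126.
Then 99 − 6N = 9, giving N = 15.

N* = 15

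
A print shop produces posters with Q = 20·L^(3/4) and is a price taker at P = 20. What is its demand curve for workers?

L(w) = (300/w)^(4)

MP_L = (3/4)·20·L^(-1/4) = 15·L^(-1/4).
Setting P·MP_L = w: 300·L^(-1/4) = w.
Solving for L: L^(-1/4) = w/300, so L = (300/w)^(4).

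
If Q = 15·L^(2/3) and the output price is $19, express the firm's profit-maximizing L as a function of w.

L(w) = 6859000/w³

MP_L = (2/3)·15·L^(-1/3) = 10·L^(-1/3).
Setting P·MP_L = w: 190·L^(-1/3) = w.
Solving for L: L^(-1/3) = w/190, so L = (190/w)^(3).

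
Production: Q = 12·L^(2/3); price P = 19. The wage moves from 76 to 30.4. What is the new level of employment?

From P·MP_L = w with MP_L = 8·L^(-1/3), the labor demand is L(w) = (152/w)^(3).
At w = 76: L = 8. At w = 30.4: L = 125.

L* = 125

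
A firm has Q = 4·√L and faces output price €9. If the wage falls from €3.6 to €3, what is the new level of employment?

L* = 36

From P·MP_L = w with MP_L = 2·L^(-1/2), the labor demand is L(w) = (18/w)^(2).
At w = 3.6: L = 25. At w = 3: L = 36.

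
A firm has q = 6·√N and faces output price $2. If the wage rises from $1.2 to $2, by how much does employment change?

ΔN = -16

From P·MP_N = w with MP_N = 3·N^(-1/2), the labor demand is N(w) = (6/w)^(2).
At w = 1.2: N = 25. At w = 2: N = 9.
ΔN = 9 − 25 = -16.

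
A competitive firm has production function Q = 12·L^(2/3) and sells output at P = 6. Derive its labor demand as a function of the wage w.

MP_L = (2/3)·12·L^(-1/3) = 8·L^(-1/3).
Setting P·MP_L = w: 48·L^(-1/3) = w.
Solving for L: L^(-1/3) = w/48, so L = (48/w)^(3).

L(w) = 110592/w³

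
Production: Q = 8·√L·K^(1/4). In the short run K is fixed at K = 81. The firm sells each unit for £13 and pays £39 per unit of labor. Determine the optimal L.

L* = 16

With K = 81, MP_L = (1/2)·8·L^(-1/2)·81^(1/4) = 12·L^(-1/2).
Profit maximization for a price taker requires P·MP_L = w: 13·12·L^(-1/2) = 39.
So L^(-1/2) = 0.25, which gives L = 16.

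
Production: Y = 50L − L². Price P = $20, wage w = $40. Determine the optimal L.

The marginal product of L is MP_L = 50 − 2L.
A price-taking firm hires until the value of the marginal product equals the wage: P·MP_L = w, so 20·(50 − 2L) = 40.
Then 50 − 2L = 2, giving L = 24.

L* = 24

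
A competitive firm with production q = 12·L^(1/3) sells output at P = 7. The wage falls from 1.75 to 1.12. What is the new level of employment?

L* = 125

From P·MP_L = w with MP_L = 4·L^(-2/3), the labor demand is L(w) = (28/w)^(3/2).
At w = 1.75: L = 64. At w = 1.12: L = 125.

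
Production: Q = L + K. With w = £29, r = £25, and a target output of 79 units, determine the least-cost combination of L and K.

L* = 0, K* = 79

The inputs are perfect substitutes, so the firm uses whichever has the lower cost per unit of output.
Cost per unit of output via L is 29; via K it is 25. K is cheaper.
Producing Q = 79 with K alone: L = 0, K = 79.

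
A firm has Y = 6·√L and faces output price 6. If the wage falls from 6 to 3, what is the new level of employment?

From P·MP_L = w with MP_L = 3·L^(-1/2), the labor demand is L(w) = (18/w)^(2).
At w = 6: L = 9. At w = 3: L = 36.

L* = 36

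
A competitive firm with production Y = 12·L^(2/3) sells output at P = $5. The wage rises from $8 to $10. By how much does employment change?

ΔL = -61

From P·MP_L = w with MP_L = 8·L^(-1/3), the labor demand is L(w) = (40/w)^(3).
At w = 8: L = 125. At w = 10: L = 64.
ΔL = 64 − 125 = -61.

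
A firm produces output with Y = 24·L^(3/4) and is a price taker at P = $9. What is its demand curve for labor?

L(w) = (162/w)^(4)

MP_L = (3/4)·24·L^(-1/4) = 18·L^(-1/4).
Setting P·MP_L = w: 162·L^(-1/4) = w.
Solving for L: L^(-1/4) = w/162, so L = (162/w)^(4).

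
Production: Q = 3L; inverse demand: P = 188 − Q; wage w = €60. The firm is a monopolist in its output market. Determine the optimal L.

Marginal revenue from the inverse demand is MR = 188 − 2Q.
The marginal product is MP_L = 3.
A monopolist hires until marginal revenue product equals the wage: MR·MP_L = w.
(188 − 6L)·3 = 60, so L = 28.

L* = 28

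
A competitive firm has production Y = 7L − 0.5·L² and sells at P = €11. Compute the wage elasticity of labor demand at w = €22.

From P·MP_L = w with MP_L = 7 − L, labor demand is L(w) = 7 − w/11.
dL/dw = −1/(11) = -1/11.
At w = 22, L = 5, so ε = (dL/dw)·(w/L) = (-1/11)·(22/5) = -0.4.

ε = -0.4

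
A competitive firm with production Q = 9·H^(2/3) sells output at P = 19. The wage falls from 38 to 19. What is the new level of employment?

From P·MP_H = w with MP_H = 6·H^(-1/3), the labor demand is H(w) = (114/w)^(3).
At w = 38: H = 27. At w = 19: H = 216.

H* = 216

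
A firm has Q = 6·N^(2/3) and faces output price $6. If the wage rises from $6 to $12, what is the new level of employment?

N* = 8

From P·MP_N = w with MP_N = 4·N^(-1/3), the labor demand is N(w) = (24/w)^(3).
At w = 6: N = 64. At w = 12: N = 8.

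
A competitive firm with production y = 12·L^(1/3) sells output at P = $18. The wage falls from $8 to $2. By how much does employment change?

From P·MP_L = w with MP_L = 4·L^(-2/3), the labor demand is L(w) = (72/w)^(3/2).
At w = 8: L = 27. At w = 2: L = 216.
ΔL = 216 − 27 = 189.

ΔL = 189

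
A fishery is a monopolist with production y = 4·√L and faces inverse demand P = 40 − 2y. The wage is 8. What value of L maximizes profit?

L* = 4

Marginal revenue from the inverse demand is MR = 40 − 4y.
The marginal product is MP_L = 2·L^(-1/2).
A monopolist hires until marginal revenue product equals the wage: MR·MP_L = w.
At L, y = 4·√L. Substituting and solving: (40 − 16·√L)·2·L^(-1/2) = 8 gives L = 4.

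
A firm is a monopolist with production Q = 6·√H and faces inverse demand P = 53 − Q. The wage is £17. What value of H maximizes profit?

Marginal revenue from the inverse demand is MR = 53 − 2Q.
The marginal product is MP_H = 3·H^(-1/2).
A monopolist hires until marginal revenue product equals the wage: MR·MP_H = w.
At H, Q = 6·√H. Substituting and solving: (53 − 12·√H)·3·H^(-1/2) = 17 gives H = 9.

H* = 9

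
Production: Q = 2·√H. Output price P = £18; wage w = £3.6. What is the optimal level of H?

MP_H = (1/2)·2·H^(-1/2) = H^(-1/2).
Profit maximization for a price taker requires P·MP_H = w: 18·H^(-1/2) = 3.6.
So H^(-1/2) = 0.2, which gives H = 25.

H* = 25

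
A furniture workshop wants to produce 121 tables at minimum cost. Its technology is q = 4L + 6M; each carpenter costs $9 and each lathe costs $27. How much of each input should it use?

L* = 30.25, M* = 0

The inputs are perfect substitutes, so the firm uses whichever has the lower cost per unit of output.
Cost per unit of output via L is w/4 = 2.25; via M it is r/6 = 4.5. L is cheaper.
Producing q = 121 with L alone: L = 30.25, M = 0.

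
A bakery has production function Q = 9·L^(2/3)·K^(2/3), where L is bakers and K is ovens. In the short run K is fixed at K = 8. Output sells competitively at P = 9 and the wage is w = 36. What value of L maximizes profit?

With K = 8, MP_L = (2/3)·9·L^(-1/3)·8^(2/3) = 24·L^(-1/3).
Profit maximization for a price taker requires P·MP_L = w: 9·24·L^(-1/3) = 36.
So L^(-1/3) = 1/6, which gives L = 216.

L* = 216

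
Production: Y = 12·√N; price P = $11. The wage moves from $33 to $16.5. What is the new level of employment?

From P·MP_N = w with MP_N = 6·N^(-1/2), the labor demand is N(w) = (66/w)^(2).
At w = 33: N = 4. At w = 16.5: N = 16.

N* = 16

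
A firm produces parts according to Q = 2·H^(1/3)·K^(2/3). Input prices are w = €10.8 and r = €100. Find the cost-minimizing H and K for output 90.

H* = 125, K* = 27

Cost minimization requires the marginal rate of technical substitution to equal the input-price ratio: MP_H/MP_K = w/r.
Here MP_H/MP_K = (1/3)·(K/H)/(2/3) = 0.5·(K/H). Setting this equal to 10.8/100 = 0.108 gives K = 0.216H.
Substituting into Q = 90: 2·H^(1/3)·(0.216H)^(2/3) = 90.
Solving, H = 125 and K = 27.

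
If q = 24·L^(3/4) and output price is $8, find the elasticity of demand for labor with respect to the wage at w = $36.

MP_L = (3/4)·24·L^(-1/4), so P·MP_L = w gives 144·L^(-1/4) = w.
Solving, L(w) = (144/w)^(4). This is a constant-elasticity form: L ∝ w^(−4), so ε = −4.

ε = -4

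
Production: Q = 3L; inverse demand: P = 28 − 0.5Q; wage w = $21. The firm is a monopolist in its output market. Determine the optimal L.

L* = 7

Marginal revenue from the inverse demand is MR = 28 − Q.
The marginal product is MP_L = 3.
A monopolist hires until marginal revenue product equals the wage: MR·MP_L = w.
(28 − 3L)·3 = 21, so L = 7.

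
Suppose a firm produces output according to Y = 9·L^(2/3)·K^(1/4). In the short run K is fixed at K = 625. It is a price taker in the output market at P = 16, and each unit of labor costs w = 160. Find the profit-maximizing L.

With K = 625, MP_L = (2/3)·9·L^(-1/3)·625^(1/4) = 30·L^(-1/3).
Profit maximization for a price taker requires P·MP_L = w: 16·30·L^(-1/3) = 160.
So L^(-1/3) = 1/3, which gives L = 27.

L* = 27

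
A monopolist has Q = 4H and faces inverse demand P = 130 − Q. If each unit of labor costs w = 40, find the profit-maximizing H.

Marginal revenue from the inverse demand is MR = 130 − 2Q.
The marginal product is MP_H = 4.
A monopolist hires until marginal revenue product equals the wage: MR·MP_H = w.
(130 − 8H)·4 = 40, so H = 15.

H* = 15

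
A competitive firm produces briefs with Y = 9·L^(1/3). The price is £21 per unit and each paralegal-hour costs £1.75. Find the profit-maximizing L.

MP_L = (1/3)·9·L^(-2/3) = 3·L^(-2/3).
Profit maximization for a price taker requires P·MP_L = w: 21·3·L^(-2/3) = 1.75.
So L^(-2/3) = 1/36, which gives L = 216.

L* = 216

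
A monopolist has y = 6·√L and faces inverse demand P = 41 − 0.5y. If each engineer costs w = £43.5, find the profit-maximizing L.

Marginal revenue from the inverse demand is MR = 41 − y.
The marginal product is MP_L = 3·L^(-1/2).
A monopolist hires until marginal revenue product equals the wage: MR·MP_L = w.
At L, y = 6·√L. Substituting and solving: (41 − 6·√L)·3·L^(-1/2) = 43.5 gives L = 4.

L* = 4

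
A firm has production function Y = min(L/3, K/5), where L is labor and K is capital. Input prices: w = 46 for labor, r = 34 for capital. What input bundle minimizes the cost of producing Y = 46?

With a fixed-proportions technology, the cost-minimizing bundle uses no slack in either input: L/3 = K/5 = Y.
So L = 3·46 = 138 and K = 5·46 = 230.

L* = 138, K* = 230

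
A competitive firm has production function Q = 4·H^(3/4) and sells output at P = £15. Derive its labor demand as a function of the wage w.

MP_H = (3/4)·4·H^(-1/4) = 3·H^(-1/4).
Setting P·MP_H = w: 45·H^(-1/4) = w.
Solving for H: H^(-1/4) = w/45, so H = (45/w)^(4).

H(w) = 4100625/w^(4)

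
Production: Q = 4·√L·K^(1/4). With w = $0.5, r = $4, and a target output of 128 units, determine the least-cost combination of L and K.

L* = 256, K* = 16

Cost minimization requires the marginal rate of technical substitution to equal the input-price ratio: MP_L/MP_K = w/r.
Here MP_L/MP_K = (1/2)·(K/L)/(1/4) = 2·(K/L). Setting this equal to 0.5/4 = 0.125 gives K = 0.0625L.
Substituting into Q = 128: 4·L^(1/2)·(0.0625L)^(1/4) = 128.
Solving, L = 256 and K = 16.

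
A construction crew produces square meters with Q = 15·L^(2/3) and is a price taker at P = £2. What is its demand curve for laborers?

L(w) = 8000/w³

MP_L = (2/3)·15·L^(-1/3) = 10·L^(-1/3).
Setting P·MP_L = w: 20·L^(-1/3) = w.
Solving for L: L^(-1/3) = w/20, so L = (20/w)^(3).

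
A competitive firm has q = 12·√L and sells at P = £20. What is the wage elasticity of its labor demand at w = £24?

MP_L = (1/2)·12·L^(-1/2), so P·MP_L = w gives 120·L^(-1/2) = w.
Solving, L(w) = (120/w)^(2). This is a constant-elasticity form: L ∝ w^(−2), so ε = −2.

ε = -2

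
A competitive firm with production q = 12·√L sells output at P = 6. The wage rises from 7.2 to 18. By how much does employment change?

ΔL = -21

From P·MP_L = w with MP_L = 6·L^(-1/2), the labor demand is L(w) = (36/w)^(2).
At w = 7.2: L = 25. At w = 18: L = 4.
ΔL = 4 − 25 = -21.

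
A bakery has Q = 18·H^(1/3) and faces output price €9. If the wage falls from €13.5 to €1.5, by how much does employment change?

ΔH = 208

From P·MP_H = w with MP_H = 6·H^(-2/3), the labor demand is H(w) = (54/w)^(3/2).
At w = 13.5: H = 8. At w = 1.5: H = 216.
ΔH = 216 − 8 = 208.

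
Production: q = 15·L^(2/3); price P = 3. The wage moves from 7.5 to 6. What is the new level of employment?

L* = 125

From P·MP_L = w with MP_L = 10·L^(-1/3), the labor demand is L(w) = (30/w)^(3).
At w = 7.5: L = 64. At w = 6: L = 125.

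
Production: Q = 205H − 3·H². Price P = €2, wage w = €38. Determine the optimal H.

H* = 31

The marginal product of H is MP_H = 205 − 6H.
A price-taking firm hires until the value of the marginal product equals the wage: P·MP_H = w, so 2·(205 − 6H) = 38.
Then 205 − 6H = 19, giving H = 31.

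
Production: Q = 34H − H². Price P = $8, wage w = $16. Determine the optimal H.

H* = 16

The marginal product of H is MP_H = 34 − 2H.
A price-taking firm hires until the value of the marginal product equals the wage: P·MP_H = w, so 8·(34 − 2H) = 16.
Then 34 − 2H = 2, giving H = 16.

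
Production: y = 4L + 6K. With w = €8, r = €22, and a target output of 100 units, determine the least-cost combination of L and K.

L* = 25, K* = 0

The inputs are perfect substitutes, so the firm uses whichever has the lower cost per unit of output.
Cost per unit of output via L is w/4 = 2; via K it is r/6 = 11/3. L is cheaper.
Producing y = 100 with L alone: L = 25, K = 0.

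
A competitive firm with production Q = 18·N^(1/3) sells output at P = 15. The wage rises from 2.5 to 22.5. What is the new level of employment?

N* = 8

From P·MP_N = w with MP_N = 6·N^(-2/3), the labor demand is N(w) = (90/w)^(3/2).
At w = 2.5: N = 216. At w = 22.5: N = 8.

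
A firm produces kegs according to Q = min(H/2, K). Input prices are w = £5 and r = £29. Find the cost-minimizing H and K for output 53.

H* = 106, K* = 53

With a fixed-proportions technology, the cost-minimizing bundle uses no slack in either input: H/2 = K = Q.
So H = 2·53 = 106 and K = 53.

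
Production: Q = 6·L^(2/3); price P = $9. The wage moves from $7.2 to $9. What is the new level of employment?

From P·MP_L = w with MP_L = 4·L^(-1/3), the labor demand is L(w) = (36/w)^(3).
At w = 7.2: L = 125. At w = 9: L = 64.

L* = 64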